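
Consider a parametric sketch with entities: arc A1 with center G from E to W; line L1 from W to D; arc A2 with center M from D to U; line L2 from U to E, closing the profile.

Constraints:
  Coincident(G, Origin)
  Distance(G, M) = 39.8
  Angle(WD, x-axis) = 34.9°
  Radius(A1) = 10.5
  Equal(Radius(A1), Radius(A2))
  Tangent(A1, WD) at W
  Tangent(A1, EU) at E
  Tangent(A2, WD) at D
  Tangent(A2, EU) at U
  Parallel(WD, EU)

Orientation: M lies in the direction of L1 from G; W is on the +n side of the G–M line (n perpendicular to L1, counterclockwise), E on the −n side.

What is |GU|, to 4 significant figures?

41.16

Tangency of A1 to both parallel lines with radius 10.5 puts W and E at G ± 10.5·n: W = (-6.008, 8.612), E = (6.008, -8.612). Equal radii place D and U the same way about M: D = M + 10.5·n = (26.63, 31.38), U = M − 10.5·n = (38.65, 14.16). Then |GU| = |U − G| = 41.16.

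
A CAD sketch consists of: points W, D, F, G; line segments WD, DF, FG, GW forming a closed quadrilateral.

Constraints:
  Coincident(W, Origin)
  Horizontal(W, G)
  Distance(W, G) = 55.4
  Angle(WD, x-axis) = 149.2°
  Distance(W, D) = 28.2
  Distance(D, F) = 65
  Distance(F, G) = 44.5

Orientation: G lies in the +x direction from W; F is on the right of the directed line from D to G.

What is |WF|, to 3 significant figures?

38.0

W is at the origin; WG is horizontal with |WG| = 55.4 and G in +x, so G = (55.4, 0). WD runs at 149.2° with |WD| = 28.2, so D = (-24.2, 14.4). F is determined by |DF| = 65.0 and |FG| = 44.5 together: it lies at the intersection of circle(D, 65.0) and circle(G, 44.5). With |DG| = 80.9, the foot of the radical line on DG is 54.3 from D and the perpendicular offset is √(65.0² − 54.3²) = 35.7. Taking the right-of-DG solution: F = (22.9, -30.4).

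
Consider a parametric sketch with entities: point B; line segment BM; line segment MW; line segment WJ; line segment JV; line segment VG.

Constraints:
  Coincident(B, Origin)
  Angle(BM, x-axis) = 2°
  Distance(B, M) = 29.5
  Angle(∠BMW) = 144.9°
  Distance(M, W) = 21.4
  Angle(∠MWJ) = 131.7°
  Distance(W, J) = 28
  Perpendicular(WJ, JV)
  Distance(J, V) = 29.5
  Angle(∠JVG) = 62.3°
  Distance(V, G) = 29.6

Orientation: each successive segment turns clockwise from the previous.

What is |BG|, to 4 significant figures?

35.35

B is at the origin; BM runs at 2.0° with length 29.5, so M = (29.48, 1.030). ∠BMW = 144.9° gives MW at -33.10° from the x-axis; with |MW| = 21.4, W = (47.41, -10.66). ∠MWJ = 131.7° gives WJ at -81.40° from the x-axis; with |WJ| = 28.0, J = (51.60, -38.34). WJ is perpendicular to JV, so JV runs at -171.4°; with |JV| = 29.5, V = (22.43, -42.75). ∠JVG = 62.3° gives VG at 70.90° from the x-axis; with |VG| = 29.6, G = (32.11, -14.78). Then |BG| = |G − B| = 35.35.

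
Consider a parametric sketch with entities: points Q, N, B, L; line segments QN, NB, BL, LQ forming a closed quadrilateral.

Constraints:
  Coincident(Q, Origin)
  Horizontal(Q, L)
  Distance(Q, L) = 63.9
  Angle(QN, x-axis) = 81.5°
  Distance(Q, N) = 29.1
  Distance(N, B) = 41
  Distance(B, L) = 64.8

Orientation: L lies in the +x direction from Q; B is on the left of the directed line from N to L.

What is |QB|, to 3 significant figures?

66.5

Q is at the origin; Q and L share the same y with |QL| = 63.9 and L in +x, so L = (63.9, 0). QN runs at 81.5° with |QN| = 29.1, so N = (4.30, 28.8). B is determined by |NB| = 41.0 and |BL| = 64.8 together: it lies at the intersection of circle(N, 41.0) and circle(L, 64.8). With |NL| = 66.2, the foot of the radical line on NL is 14.1 from N and the perpendicular offset is √(41.0² − 14.1²) = 38.5. Taking the left-of-NL solution: B = (33.7, 57.3).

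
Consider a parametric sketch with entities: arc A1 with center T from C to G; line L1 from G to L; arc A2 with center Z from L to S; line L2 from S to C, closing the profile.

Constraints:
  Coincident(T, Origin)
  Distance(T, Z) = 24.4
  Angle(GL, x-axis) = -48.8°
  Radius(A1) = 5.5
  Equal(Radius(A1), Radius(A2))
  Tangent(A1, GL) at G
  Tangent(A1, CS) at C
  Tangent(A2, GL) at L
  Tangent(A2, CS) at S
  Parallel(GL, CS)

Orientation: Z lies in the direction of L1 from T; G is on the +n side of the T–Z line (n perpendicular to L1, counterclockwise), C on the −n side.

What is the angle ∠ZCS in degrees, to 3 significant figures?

12.7°

The slot axis is L1's direction at -48.8°, so u = (cos -48.8°, sin -48.8°) = (0.659, -0.752) and n = (−sin -48.8°, cos -48.8°) = (0.752, 0.659). T is at the origin and Z lies 24.4 along u from T, so Z = 24.4·u = (16.1, -18.4). Tangency of A1 to both parallel lines with radius 5.5 puts G and C at T ± 5.5·n: G = (4.14, 3.62), C = (-4.14, -3.62). Equal radii place L and S the same way about Z: L = Z + 5.5·n = (20.2, -14.7), S = Z − 5.5·n = (11.9, -22.0). Then cos ∠ZCS = CZ·CS / (|CZ||CS|), giving 12.7°.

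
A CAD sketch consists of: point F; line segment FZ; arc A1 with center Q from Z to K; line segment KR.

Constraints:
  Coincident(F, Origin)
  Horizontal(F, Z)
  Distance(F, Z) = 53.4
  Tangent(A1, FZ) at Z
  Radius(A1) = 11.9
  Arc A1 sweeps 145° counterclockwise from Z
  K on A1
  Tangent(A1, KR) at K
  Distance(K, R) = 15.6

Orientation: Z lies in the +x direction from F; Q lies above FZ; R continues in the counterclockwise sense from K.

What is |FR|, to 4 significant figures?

56.46

F is at the origin; FZ is horizontal with |FZ| = 53.4 and Z on the +x side, so Z = (53.40, 0.000). Tangency of A1 to FZ means the radius QZ is perpendicular to FZ, so Q = Z + (0, 11.9) = (53.40, 11.90). On A1, Z sits at bearing -90° from Q; a 145° counterclockwise sweep puts K at bearing 55°, so K = Q + 11.9·(cos 55°, sin 55°) = (60.23, 21.65). The tangent condition forces QK to be normal to KR, so KR runs along (−sin 55°, cos 55°); with |KR| = 15.6, R = (47.45, 30.60). Then |FR| = |R − F| = 56.46.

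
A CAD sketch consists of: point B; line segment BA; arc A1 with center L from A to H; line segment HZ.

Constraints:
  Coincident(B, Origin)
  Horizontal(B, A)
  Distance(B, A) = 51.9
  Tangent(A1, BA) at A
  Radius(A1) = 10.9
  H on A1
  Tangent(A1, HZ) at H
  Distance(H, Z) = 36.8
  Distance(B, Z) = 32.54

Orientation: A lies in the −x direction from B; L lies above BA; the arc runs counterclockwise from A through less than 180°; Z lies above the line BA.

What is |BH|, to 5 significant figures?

44.667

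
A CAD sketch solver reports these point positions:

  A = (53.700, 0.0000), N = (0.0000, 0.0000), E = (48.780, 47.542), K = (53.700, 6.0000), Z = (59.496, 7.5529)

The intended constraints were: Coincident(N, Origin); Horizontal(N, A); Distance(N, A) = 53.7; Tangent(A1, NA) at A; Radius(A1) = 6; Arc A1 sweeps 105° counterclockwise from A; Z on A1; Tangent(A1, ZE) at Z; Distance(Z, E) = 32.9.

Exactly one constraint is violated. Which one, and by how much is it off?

Distance(Z, E) = 32.9 — off by 8.50.

N = (0.00, 0.00) ✓; N.y = 0.00, A.y = 0.00 ✓; |NA| = 53.70 ✓; ∠(KA, AN) = 90.00° ✓; |KA| = 6.000 ✓; bearing(K→Z) − bearing(K→A) = 105.0° ✓; |KZ| = 6.000 ✓; ∠(KZ, ZE) = 90.00° ✓; |ZE| = 41.40 ✗.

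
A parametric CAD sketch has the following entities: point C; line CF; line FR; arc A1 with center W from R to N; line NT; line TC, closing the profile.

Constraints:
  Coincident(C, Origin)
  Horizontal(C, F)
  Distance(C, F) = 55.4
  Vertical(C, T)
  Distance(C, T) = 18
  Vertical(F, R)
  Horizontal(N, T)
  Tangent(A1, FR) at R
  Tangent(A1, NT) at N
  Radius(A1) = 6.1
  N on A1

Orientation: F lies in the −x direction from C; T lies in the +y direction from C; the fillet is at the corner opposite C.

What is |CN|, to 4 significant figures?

52.48

C is at the origin; CF is horizontal with |CF| = 55.4 and F on the −x side, so F = (-55.40, 0.000). CT is vertical with |CT| = 18.0 and T on the +y side, so T = (0.000, 18.00). The virtual corner opposite C is at (-55.40, 18.00). Tangency of A1 to FR means the radius WR is perpendicular to FR and the tangent condition forces WN to be normal to NT, with radius 6.1, so the center W sits 6.1 in from both sides at W = (-49.30, 11.90). That places the tangent points at R = (-55.40, 11.90) on FR and N = (-49.30, 18.00) on NT. Then |CN| = |N − C| = 52.48.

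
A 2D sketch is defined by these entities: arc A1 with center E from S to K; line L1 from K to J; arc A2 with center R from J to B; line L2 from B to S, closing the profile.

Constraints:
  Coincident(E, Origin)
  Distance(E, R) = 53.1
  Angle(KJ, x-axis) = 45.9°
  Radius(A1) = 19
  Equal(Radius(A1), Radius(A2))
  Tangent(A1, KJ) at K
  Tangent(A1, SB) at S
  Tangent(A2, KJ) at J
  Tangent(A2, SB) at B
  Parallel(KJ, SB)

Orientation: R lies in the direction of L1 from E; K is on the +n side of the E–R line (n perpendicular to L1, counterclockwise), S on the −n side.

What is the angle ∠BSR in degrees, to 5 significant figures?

19.688°

The slot axis is L1's direction at 45.9°, so u = (cos 45.9°, sin 45.9°) = (0.69591, 0.71813) and n = (−sin 45.9°, cos 45.9°) = (-0.71813, 0.69591). E is at the origin and R lies 53.1 along u from E, so R = 53.1·u = (36.953, 38.133). Tangency of A1 to both parallel lines with radius 19.0 puts K and S at E ± 19.0·n: K = (-13.644, 13.222), S = (13.644, -13.222). Equal radii place J and B the same way about R: J = R + 19.0·n = (23.309, 51.355), B = R − 19.0·n = (50.597, 24.910). Then cos ∠BSR = SB·SR / (|SB||SR|), giving 19.688°.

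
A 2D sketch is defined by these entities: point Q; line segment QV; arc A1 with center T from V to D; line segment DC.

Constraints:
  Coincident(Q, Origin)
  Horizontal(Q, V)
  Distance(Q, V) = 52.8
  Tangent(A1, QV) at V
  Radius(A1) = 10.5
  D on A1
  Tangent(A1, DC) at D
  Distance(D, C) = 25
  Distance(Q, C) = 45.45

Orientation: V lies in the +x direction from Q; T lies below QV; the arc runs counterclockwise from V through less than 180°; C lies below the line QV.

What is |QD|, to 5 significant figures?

43.520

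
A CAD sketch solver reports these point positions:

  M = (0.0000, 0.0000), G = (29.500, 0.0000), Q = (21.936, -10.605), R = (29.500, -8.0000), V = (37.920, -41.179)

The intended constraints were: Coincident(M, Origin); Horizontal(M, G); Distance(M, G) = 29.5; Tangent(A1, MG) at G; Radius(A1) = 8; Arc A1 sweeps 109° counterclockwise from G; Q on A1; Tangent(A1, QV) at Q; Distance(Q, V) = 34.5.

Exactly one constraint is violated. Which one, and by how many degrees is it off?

Tangent(A1, QV) at Q — off by 8.60°.

M = (0.00, 0.00) ✓; M.y = 0.00, G.y = 0.00 ✓; |MG| = 29.50 ✓; ∠(RG, GM) = 90.00° ✓; |RG| = 8.000 ✓; bearing(R→Q) − bearing(R→G) = 109.0° ✓; |RQ| = 8.000 ✓; ∠(RQ, QV) = 81.40° ✗; |QV| = 34.50 ✓.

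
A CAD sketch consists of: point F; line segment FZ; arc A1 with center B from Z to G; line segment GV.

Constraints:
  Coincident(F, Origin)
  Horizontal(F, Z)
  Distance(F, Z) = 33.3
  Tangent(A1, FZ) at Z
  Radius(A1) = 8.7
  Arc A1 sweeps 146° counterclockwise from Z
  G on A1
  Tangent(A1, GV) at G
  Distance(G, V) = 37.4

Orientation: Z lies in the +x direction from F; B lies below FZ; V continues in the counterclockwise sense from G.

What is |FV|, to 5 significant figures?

69.924

F is at the origin; FZ is horizontal with |FZ| = 33.3 and Z on the +x side, so Z = (33.300, 0.0000). Tangency of A1 to FZ means the radius BZ is perpendicular to FZ, so B = Z + (0, -8.7) = (33.300, -8.7000). On A1, Z sits at bearing 90° from B; a 146° counterclockwise sweep puts G at bearing 236°, so G = B + 8.7·(cos 236°, sin 236°) = (28.435, -15.913). A1 meets GV tangentially, so BG is at right angles to GV, so GV runs along (−sin 236°, cos 236°); with |GV| = 37.4, V = (59.441, -36.826). Then |FV| = |V − F| = 69.924.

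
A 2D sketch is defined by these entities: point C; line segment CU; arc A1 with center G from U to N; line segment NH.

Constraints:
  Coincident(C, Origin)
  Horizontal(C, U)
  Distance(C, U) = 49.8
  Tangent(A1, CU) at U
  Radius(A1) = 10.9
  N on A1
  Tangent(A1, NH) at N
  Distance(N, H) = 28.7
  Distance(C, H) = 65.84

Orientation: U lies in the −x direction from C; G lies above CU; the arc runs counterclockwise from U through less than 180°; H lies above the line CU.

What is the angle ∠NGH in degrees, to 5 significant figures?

69.204°

Checks: C.y = 0.00, U.y = 0.00 ✓; |GN| = 10.90 ✓; ∠(GN, NH) = 90.00° ✓; |NH| = 28.70 ✓; |CH| = 65.84 ✓.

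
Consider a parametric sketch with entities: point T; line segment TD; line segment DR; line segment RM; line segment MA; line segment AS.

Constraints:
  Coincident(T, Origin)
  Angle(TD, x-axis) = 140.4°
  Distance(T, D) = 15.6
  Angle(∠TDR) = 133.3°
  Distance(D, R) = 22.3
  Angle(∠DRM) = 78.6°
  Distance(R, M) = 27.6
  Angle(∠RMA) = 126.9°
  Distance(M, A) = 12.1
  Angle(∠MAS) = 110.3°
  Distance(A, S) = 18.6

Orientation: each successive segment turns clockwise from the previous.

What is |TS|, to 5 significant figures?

8.5975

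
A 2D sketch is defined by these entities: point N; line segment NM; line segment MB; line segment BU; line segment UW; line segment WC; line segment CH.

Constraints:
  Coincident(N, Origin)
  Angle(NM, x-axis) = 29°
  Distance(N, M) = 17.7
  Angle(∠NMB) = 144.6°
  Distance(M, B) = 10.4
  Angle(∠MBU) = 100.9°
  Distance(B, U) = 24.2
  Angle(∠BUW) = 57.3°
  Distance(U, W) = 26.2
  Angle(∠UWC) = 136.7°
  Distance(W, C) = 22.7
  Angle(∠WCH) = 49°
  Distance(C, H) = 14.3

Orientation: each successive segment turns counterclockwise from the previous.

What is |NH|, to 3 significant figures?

15.8

∠UWC = 136.7° gives WC at -50.5° from the x-axis; with |WC| = 22.7, C = (13.2, -11.3). ∠WCH = 49.0° gives CH at 80.5° from the x-axis; with |CH| = 14.3, H = (15.6, 2.80). Then |NH| = |H − N| = 15.8.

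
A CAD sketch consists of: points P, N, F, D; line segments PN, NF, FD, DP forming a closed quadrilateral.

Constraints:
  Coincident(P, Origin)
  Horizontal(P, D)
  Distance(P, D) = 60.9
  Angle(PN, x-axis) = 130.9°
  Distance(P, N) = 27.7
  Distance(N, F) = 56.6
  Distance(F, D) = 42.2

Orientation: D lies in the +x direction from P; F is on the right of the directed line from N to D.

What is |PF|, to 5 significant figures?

29.142

Checks: |NF| = 56.60 ✓; |FD| = 42.20 ✓.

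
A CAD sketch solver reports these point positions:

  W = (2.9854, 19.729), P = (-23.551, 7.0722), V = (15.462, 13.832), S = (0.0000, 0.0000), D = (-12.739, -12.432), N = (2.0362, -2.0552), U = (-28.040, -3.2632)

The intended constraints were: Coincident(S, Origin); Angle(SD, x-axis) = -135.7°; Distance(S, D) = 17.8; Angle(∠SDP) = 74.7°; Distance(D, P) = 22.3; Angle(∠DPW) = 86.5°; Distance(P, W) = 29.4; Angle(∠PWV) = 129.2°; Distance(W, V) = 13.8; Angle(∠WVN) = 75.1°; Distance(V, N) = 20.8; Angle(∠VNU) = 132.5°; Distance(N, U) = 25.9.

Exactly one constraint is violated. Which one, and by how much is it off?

Distance(N, U) = 25.9 — off by 4.20.

S = (0.00, 0.00) ✓; SD at -135.7° ✓; |SD| = 17.80 ✓; ∠SDP = 74.70° ✓; |DP| = 22.30 ✓; ∠DPW = 86.50° ✓; |PW| = 29.40 ✓; ∠PWV = 129.2° ✓; |WV| = 13.80 ✓; ∠WVN = 75.10° ✓; |VN| = 20.80 ✓; ∠VNU = 132.5° ✓; |NU| = 30.10 ✗.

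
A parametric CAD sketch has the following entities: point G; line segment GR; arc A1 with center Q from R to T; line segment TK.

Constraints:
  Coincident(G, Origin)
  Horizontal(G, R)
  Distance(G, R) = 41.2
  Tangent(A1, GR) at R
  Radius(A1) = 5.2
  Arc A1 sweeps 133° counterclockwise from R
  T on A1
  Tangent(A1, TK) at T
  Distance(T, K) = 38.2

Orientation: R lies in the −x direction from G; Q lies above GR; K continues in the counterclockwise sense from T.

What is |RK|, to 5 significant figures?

42.904

G is at the origin; GR is horizontal with |GR| = 41.2 and R on the −x side, so R = (-41.200, 0.0000). The tangent condition forces QR to be normal to GR, so Q = R + (0, 5.2) = (-41.200, 5.2000). On A1, R sits at bearing -90° from Q; a 133° counterclockwise sweep puts T at bearing 43°, so T = Q + 5.2·(cos 43°, sin 43°) = (-37.397, 8.7464). A1 meets TK tangentially, so QT is at right angles to TK, so TK runs along (−sin 43°, cos 43°); with |TK| = 38.2, K = (-63.449, 36.684). Then |RK| = |K − R| = 42.904.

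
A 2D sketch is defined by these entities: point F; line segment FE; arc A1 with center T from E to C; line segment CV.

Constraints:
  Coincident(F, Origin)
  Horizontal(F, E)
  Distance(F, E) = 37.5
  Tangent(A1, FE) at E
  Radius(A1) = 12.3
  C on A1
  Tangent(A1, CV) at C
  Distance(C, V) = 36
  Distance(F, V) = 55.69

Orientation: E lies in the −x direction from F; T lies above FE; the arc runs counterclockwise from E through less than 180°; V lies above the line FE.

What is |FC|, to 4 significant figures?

28.30

Checks: F = (0.00, 0.00) ✓; |TC| = 12.30 ✓; ∠(TC, CV) = 90.00° ✓; |CV| = 36.00 ✓; |FV| = 55.69 ✓.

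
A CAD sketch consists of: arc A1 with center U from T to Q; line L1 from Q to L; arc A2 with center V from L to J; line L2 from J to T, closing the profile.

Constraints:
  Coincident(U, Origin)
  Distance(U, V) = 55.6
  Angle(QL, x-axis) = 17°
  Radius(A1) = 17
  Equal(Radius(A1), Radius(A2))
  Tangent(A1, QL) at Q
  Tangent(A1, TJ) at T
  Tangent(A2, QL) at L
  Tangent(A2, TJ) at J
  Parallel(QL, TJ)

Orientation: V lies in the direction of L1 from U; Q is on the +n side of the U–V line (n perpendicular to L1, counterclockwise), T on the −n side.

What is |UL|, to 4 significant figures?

58.14

The slot axis is L1's direction at 17.0°, so u = (cos 17.0°, sin 17.0°) = (0.9563, 0.2924) and n = (−sin 17.0°, cos 17.0°) = (-0.2924, 0.9563). U is at the origin and V lies 55.6 along u from U, so V = 55.6·u = (53.17, 16.26). Tangency of A1 to both parallel lines with radius 17.0 puts Q and T at U ± 17.0·n: Q = (-4.970, 16.26), T = (4.970, -16.26). Equal radii place L and J the same way about V: L = V + 17.0·n = (48.20, 32.51), J = V − 17.0·n = (58.14, -0.001314). Then |UL| = |L − U| = 58.14.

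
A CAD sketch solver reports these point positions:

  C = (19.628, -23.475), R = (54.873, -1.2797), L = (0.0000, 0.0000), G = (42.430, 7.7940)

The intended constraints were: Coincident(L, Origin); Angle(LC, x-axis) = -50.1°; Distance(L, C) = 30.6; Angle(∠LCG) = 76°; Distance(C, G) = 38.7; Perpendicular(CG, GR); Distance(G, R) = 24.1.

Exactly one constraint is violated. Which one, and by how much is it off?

Distance(G, R) = 24.1 — off by 8.70.

L = (0.00, 0.00) ✓; LC at -50.10° ✓; |LC| = 30.60 ✓; ∠LCG = 76.00° ✓; |CG| = 38.70 ✓; ∠(CG, GR) = 90.00° ✓; |GR| = 15.40 ✗.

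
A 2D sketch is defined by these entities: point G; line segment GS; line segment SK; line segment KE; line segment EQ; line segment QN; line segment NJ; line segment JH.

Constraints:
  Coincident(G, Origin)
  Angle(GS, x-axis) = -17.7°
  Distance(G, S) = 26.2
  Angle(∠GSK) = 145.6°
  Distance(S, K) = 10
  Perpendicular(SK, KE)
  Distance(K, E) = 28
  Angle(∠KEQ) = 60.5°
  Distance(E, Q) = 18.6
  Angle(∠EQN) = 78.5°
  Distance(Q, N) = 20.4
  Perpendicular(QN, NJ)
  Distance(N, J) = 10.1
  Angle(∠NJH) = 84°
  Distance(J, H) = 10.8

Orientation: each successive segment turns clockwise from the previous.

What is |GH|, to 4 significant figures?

28.66

G is at the origin; GS runs at -17.7° with length 26.2, so S = (24.96, -7.966). ∠GSK = 145.6° gives SK at -52.10° from the x-axis; with |SK| = 10.0, K = (31.10, -15.86). SK is perpendicular to KE, so KE runs at -142.1°; with |KE| = 28.0, E = (9.008, -33.06). ∠KEQ = 60.5° gives EQ at 98.40° from the x-axis; with |EQ| = 18.6, Q = (6.291, -14.66). ∠EQN = 78.5° gives QN at -3.100° from the x-axis; with |QN| = 20.4, N = (26.66, -15.76). QN ⟂ NJ, so NJ runs at -93.10°; with |NJ| = 10.1, J = (26.12, -25.84). ∠NJH = 84.0° gives JH at 170.9° from the x-axis; with |JH| = 10.8, H = (15.45, -24.14). Then |GH| = |H − G| = 28.66.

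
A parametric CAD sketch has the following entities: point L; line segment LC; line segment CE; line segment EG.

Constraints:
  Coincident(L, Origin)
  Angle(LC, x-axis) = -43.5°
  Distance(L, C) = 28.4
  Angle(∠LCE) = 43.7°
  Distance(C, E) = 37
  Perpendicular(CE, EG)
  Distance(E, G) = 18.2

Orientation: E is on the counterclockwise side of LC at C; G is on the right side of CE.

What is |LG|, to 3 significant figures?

41.3

∠LCE = 43.7°, so CE runs at -43.5° + (180° − 43.7°) = 92.8° from the x-axis; with |CE| = 37.0, E = C + 37.0·(cos 92.8°, sin 92.8°) = (18.8, 17.4). The perpendicularity gives EG at right angles to CE; with |EG| = 18.2 on the right of CE, G = E + 18.2·(0.999, 0.0488) = (37.0, 18.3). Then |LG| = |G − L| = 41.3.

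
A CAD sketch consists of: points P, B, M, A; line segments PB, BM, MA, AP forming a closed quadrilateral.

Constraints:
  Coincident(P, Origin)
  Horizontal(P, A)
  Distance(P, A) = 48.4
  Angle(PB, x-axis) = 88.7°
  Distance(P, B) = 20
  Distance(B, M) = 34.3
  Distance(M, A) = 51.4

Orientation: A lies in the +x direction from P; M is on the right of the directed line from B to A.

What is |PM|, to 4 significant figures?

14.31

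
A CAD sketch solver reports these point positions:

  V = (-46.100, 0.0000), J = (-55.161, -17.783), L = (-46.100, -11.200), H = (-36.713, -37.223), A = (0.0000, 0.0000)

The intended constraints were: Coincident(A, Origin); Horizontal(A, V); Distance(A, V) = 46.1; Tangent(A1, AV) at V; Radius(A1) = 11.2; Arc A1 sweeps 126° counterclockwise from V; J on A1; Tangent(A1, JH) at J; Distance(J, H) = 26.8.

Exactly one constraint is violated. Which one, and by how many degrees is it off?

Tangent(A1, JH) at J — off by 7.50°.

A = (0.00, 0.00) ✓; A.y = 0.00, V.y = 0.00 ✓; |AV| = 46.10 ✓; ∠(LV, VA) = 90.00° ✓; |LV| = 11.20 ✓; bearing(L→J) − bearing(L→V) = 126.0° ✓; |LJ| = 11.20 ✓; ∠(LJ, JH) = 82.50° ✗; |JH| = 26.80 ✓.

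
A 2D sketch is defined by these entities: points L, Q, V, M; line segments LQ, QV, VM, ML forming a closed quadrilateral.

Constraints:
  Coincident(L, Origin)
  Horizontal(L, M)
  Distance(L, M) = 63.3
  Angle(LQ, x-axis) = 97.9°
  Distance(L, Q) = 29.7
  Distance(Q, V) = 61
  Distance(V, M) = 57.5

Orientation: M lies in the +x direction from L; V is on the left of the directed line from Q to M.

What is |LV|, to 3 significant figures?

75.7

Checks: |QV| = 61.00 ✓; |VM| = 57.50 ✓.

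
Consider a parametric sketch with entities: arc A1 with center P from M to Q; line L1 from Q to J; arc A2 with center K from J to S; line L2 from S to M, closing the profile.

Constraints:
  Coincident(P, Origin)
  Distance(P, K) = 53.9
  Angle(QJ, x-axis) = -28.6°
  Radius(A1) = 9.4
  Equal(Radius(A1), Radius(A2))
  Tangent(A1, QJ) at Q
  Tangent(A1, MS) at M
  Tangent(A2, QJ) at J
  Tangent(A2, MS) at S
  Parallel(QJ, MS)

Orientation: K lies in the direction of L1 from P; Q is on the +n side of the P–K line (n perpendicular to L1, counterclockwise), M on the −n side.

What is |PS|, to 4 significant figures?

54.71

Tangency of A1 to both parallel lines with radius 9.4 puts Q and M at P ± 9.4·n: Q = (4.500, 8.253), M = (-4.500, -8.253). Equal radii place J and S the same way about K: J = K + 9.4·n = (51.82, -17.55), S = K − 9.4·n = (42.82, -34.05). Then |PS| = |S − P| = 54.71.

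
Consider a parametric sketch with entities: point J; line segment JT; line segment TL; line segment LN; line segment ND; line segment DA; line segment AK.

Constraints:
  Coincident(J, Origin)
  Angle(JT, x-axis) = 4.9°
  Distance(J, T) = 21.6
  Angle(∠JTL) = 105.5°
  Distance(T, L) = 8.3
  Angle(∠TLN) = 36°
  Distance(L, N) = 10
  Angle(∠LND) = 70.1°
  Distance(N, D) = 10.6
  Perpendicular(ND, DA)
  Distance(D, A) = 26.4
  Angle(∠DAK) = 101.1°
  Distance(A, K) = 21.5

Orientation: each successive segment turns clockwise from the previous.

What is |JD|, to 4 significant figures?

25.30

∠TLN = 36.0° gives LN at 146.4° from the x-axis; with |LN| = 10.0, N = (16.08, -0.4005). ∠LND = 70.1° gives ND at 36.50° from the x-axis; with |ND| = 10.6, D = (24.61, 5.905). Then |JD| = |D − J| = 25.30.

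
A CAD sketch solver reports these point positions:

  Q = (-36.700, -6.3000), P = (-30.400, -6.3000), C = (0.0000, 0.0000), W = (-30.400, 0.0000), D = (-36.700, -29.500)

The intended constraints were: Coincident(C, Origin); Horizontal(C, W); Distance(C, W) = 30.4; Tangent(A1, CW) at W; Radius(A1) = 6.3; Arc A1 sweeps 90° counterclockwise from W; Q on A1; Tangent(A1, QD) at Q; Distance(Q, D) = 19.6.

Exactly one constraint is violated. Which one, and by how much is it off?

Distance(Q, D) = 19.6 — off by 3.60.

C = (0.00, 0.00) ✓; C.y = 0.00, W.y = 0.00 ✓; |CW| = 30.40 ✓; ∠(PW, WC) = 90.00° ✓; |PW| = 6.300 ✓; bearing(P→Q) − bearing(P→W) = 90.00° ✓; |PQ| = 6.300 ✓; ∠(PQ, QD) = 90.00° ✓; |QD| = 23.20 ✗.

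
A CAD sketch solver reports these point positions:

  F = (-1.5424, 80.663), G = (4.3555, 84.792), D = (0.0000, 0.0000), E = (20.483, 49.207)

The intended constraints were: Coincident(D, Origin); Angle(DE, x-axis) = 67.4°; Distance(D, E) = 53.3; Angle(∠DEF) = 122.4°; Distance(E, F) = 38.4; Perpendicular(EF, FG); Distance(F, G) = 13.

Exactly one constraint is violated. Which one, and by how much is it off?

Distance(F, G) = 13 — off by 5.80.

D = (0.00, 0.00) ✓; DE at 67.40° ✓; |DE| = 53.30 ✓; ∠DEF = 122.4° ✓; |EF| = 38.40 ✓; ∠(EF, FG) = 90.00° ✓; |FG| = 7.200 ✗.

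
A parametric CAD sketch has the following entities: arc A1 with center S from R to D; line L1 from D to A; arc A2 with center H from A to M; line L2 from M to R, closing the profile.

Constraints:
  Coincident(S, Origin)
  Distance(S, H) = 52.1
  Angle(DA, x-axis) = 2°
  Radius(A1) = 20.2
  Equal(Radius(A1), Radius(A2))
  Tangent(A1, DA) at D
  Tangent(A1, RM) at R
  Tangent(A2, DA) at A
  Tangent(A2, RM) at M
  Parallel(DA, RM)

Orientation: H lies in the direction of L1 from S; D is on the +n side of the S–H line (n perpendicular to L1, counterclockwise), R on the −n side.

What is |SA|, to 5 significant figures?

55.879

The slot axis is L1's direction at 2.0°, so u = (cos 2.0°, sin 2.0°) = (0.99939, 0.034899) and n = (−sin 2.0°, cos 2.0°) = (-0.034899, 0.99939). S is at the origin and H lies 52.1 along u from S, so H = 52.1·u = (52.068, 1.8183). Tangency of A1 to both parallel lines with radius 20.2 puts D and R at S ± 20.2·n: D = (-0.70497, 20.188), R = (0.70497, -20.188). Equal radii place A and M the same way about H: A = H + 20.2·n = (51.363, 22.006), M = H − 20.2·n = (52.773, -18.369). Then |SA| = |A − S| = 55.879.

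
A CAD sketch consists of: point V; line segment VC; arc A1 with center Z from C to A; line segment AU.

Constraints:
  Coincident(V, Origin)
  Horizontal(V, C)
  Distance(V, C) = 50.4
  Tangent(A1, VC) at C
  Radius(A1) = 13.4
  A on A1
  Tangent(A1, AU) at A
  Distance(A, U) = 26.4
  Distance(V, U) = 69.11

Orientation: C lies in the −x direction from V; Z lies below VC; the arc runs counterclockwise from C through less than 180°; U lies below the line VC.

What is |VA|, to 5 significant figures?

65.519

Checks: ∠(ZC, CV) = 90.00° ✓; |ZC| = 13.40 ✓; |ZA| = 13.40 ✓; ∠(ZA, AU) = 90.00° ✓; |AU| = 26.40 ✓; |VU| = 69.11 ✓.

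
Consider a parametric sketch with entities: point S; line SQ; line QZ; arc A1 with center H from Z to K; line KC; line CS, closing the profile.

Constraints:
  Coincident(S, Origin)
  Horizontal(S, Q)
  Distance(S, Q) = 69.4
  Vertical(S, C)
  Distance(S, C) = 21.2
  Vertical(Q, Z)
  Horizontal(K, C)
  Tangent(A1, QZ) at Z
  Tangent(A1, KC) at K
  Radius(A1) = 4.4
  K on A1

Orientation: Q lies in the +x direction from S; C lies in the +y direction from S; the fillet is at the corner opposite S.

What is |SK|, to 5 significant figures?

68.370

S is at the origin; SQ is horizontal with |SQ| = 69.4 and Q on the +x side, so Q = (69.400, 0.0000). S and C share the same x with |SC| = 21.2 and C on the +y side, so C = (0.0000, 21.200). The virtual corner opposite S is at (69.400, 21.200). The tangent condition forces HZ to be normal to QZ and the tangent condition forces HK to be normal to KC, with radius 4.4, so the center H sits 4.4 in from both sides at H = (65.000, 16.800). That places the tangent points at Z = (69.400, 16.800) on QZ and K = (65.000, 21.200) on KC. Then |SK| = |K − S| = 68.370.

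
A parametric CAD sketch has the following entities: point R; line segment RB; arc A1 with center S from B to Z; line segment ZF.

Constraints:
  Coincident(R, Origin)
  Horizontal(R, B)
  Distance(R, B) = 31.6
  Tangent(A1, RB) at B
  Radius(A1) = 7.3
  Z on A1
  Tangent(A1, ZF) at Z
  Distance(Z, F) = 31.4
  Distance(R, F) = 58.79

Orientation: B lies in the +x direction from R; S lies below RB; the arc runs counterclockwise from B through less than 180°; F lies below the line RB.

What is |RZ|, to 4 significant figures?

28.74

Checks: |SZ| = 7.300 ✓; ∠(SZ, ZF) = 90.00° ✓; |ZF| = 31.40 ✓; |RF| = 58.79 ✓.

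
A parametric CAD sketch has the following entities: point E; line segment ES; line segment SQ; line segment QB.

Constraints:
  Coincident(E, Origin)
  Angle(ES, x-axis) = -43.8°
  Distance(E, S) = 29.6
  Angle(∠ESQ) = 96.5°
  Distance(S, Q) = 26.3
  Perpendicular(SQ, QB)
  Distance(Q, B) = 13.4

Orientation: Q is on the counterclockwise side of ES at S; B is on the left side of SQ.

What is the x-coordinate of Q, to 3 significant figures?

41.6

E is at the origin; ES runs at -43.8° with length 29.6, so S = 29.6·(cos -43.8°, sin -43.8°) = (21.4, -20.5). ∠ESQ = 96.5°, so SQ runs at -43.8° + (180° − 96.5°) = 39.7° from the x-axis; with |SQ| = 26.3, Q = S + 26.3·(cos 39.7°, sin 39.7°) = (41.6, -3.69). So Q.x = 41.6.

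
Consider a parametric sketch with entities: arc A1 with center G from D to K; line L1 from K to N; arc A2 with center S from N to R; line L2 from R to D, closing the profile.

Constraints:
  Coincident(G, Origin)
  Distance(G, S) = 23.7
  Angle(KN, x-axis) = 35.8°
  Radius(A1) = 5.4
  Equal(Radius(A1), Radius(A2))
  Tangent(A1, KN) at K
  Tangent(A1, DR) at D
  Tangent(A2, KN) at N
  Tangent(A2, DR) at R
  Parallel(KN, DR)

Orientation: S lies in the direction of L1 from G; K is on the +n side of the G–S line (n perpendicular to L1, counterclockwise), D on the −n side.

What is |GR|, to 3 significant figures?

24.3

The slot axis is L1's direction at 35.8°, so u = (cos 35.8°, sin 35.8°) = (0.811, 0.585) and n = (−sin 35.8°, cos 35.8°) = (-0.585, 0.811). G is at the origin and S lies 23.7 along u from G, so S = 23.7·u = (19.2, 13.9). Tangency of A1 to both parallel lines with radius 5.4 puts K and D at G ± 5.4·n: K = (-3.16, 4.38), D = (3.16, -4.38). Equal radii place N and R the same way about S: N = S + 5.4·n = (16.1, 18.2), R = S − 5.4·n = (22.4, 9.48). Then |GR| = |R − G| = 24.3.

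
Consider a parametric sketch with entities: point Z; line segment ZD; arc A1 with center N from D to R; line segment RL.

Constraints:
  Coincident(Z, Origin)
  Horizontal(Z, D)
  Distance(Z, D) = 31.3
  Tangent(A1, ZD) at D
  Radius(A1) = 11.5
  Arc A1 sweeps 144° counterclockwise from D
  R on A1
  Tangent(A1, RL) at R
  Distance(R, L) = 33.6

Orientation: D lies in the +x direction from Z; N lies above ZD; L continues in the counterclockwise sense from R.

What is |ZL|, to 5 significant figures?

41.987

On A1, D sits at bearing -90° from N; a 144° counterclockwise sweep puts R at bearing 54°, so R = N + 11.5·(cos 54°, sin 54°) = (38.060, 20.804). A1 meets RL tangentially, so NR is at right angles to RL, so RL runs along (−sin 54°, cos 54°); with |RL| = 33.6, L = (10.877, 40.553). Then |ZL| = |L − Z| = 41.987.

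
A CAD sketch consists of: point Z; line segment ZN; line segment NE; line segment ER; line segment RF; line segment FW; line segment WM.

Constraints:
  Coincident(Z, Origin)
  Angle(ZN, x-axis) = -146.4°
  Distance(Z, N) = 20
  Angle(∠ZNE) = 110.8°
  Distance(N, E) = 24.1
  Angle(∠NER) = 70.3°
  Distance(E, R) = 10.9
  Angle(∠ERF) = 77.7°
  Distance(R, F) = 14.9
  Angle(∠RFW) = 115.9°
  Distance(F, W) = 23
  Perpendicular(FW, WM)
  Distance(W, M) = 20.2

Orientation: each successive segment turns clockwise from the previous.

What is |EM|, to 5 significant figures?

19.382

∠RFW = 115.9° gives FW at -131.70° from the x-axis; with |FW| = 23.0, W = (-36.915, -21.782). The perpendicularity gives WM at right angles to FW, so WM runs at 138.30°; with |WM| = 20.2, M = (-51.997, -8.3443). Then |EM| = |M − E| = 19.382.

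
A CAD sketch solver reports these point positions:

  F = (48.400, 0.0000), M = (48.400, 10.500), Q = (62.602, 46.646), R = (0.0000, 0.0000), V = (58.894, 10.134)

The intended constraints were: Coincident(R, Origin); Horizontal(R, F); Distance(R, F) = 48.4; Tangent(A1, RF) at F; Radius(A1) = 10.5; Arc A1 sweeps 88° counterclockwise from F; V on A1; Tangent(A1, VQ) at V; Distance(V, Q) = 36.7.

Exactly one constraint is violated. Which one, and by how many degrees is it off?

Tangent(A1, VQ) at V — off by 3.80°.

R = (0.00, 0.00) ✓; R.y = 0.00, F.y = 0.00 ✓; |RF| = 48.40 ✓; ∠(MF, FR) = 90.00° ✓; |MF| = 10.50 ✓; bearing(M→V) − bearing(M→F) = 88.00° ✓; |MV| = 10.50 ✓; ∠(MV, VQ) = 93.80° ✗; |VQ| = 36.70 ✓.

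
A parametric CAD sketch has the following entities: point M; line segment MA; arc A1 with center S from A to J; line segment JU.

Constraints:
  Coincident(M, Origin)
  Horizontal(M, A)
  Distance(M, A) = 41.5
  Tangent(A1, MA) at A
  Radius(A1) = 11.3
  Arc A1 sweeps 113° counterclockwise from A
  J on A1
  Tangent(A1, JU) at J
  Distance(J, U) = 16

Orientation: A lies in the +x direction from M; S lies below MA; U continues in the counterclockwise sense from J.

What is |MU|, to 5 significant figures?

48.185

M is at the origin; M and A share the same y with |MA| = 41.5 and A on the +x side, so A = (41.500, 0.0000). The tangent condition forces SA to be normal to MA, so S = A + (0, -11.3) = (41.500, -11.300). On A1, A sits at bearing 90° from S; a 113° counterclockwise sweep puts J at bearing 203°, so J = S + 11.3·(cos 203°, sin 203°) = (31.098, -15.715). Tangency of A1 to JU means the radius SJ is perpendicular to JU, so JU runs along (−sin 203°, cos 203°); with |JU| = 16.0, U = (37.350, -30.443). Then |MU| = |U − M| = 48.185.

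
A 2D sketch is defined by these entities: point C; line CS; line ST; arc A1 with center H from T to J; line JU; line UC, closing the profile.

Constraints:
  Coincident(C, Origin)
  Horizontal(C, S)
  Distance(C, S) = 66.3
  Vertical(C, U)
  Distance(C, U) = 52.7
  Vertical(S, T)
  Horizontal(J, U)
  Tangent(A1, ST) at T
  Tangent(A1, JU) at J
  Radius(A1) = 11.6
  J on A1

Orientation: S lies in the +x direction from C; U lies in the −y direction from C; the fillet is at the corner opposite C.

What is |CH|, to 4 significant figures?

68.42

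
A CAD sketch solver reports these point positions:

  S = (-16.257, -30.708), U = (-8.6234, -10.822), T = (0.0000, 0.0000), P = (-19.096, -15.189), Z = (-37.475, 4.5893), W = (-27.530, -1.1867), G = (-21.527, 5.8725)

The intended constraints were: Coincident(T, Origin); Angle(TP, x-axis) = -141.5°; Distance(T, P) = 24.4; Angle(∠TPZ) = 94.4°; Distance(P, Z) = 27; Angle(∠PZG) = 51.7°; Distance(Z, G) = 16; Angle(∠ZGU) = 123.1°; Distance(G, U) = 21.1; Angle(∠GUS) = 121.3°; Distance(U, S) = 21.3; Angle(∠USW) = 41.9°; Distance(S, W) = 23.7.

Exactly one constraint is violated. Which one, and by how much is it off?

Distance(S, W) = 23.7 — off by 7.90.

T = (0.00, 0.00) ✓; TP at -141.5° ✓; |TP| = 24.40 ✓; ∠TPZ = 94.40° ✓; |PZ| = 27.00 ✓; ∠PZG = 51.70° ✓; |ZG| = 16.00 ✓; ∠ZGU = 123.1° ✓; |GU| = 21.10 ✓; ∠GUS = 121.3° ✓; |US| = 21.30 ✓; ∠USW = 41.90° ✓; |SW| = 31.60 ✗.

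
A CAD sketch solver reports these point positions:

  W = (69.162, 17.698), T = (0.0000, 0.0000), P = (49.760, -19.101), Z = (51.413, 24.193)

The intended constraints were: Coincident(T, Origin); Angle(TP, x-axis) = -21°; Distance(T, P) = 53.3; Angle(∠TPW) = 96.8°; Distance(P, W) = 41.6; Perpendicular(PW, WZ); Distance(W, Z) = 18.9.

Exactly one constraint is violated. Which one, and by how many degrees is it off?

Perpendicular(PW, WZ) — off by 7.70°.

T = (0.00, 0.00) ✓; TP at -21.00° ✓; |TP| = 53.30 ✓; ∠TPW = 96.80° ✓; |PW| = 41.60 ✓; ∠(PW, WZ) = 97.70° ✗; |WZ| = 18.90 ✓.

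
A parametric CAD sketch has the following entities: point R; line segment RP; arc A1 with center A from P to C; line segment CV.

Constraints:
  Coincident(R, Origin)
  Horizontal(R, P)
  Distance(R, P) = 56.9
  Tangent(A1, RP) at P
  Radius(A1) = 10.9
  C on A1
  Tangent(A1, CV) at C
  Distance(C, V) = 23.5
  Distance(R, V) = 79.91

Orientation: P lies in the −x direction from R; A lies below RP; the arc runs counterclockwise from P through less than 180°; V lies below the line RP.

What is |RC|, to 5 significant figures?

67.835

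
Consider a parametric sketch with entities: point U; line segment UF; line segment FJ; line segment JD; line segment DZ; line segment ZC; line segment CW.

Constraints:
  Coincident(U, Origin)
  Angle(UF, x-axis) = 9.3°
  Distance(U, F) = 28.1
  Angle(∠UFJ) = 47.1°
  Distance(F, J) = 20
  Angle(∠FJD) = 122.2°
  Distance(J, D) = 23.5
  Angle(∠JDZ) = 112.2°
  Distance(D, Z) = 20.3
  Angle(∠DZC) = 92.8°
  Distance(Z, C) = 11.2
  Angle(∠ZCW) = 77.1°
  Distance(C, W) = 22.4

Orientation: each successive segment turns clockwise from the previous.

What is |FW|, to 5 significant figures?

31.017

∠DZC = 92.8° gives ZC at 23.600° from the x-axis; with |ZC| = 11.2, C = (-3.7756, 11.918). ∠ZCW = 77.1° gives CW at -79.300° from the x-axis; with |CW| = 22.4, W = (0.38335, -10.093). Then |FW| = |W − F| = 31.017.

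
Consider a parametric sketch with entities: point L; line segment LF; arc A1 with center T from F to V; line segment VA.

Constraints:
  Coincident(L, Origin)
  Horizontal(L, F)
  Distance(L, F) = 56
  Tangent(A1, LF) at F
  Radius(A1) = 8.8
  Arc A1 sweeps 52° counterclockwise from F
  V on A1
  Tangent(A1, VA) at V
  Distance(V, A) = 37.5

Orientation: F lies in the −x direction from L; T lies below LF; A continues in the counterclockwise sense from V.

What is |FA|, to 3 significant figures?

44.6

L is at the origin; LF is horizontal with |LF| = 56.0 and F on the −x side, so F = (-56.0, 0.00). Since A1 is tangent to LF there, TF ⟂ LF, so T = F + (0, -8.8) = (-56.0, -8.80). On A1, F sits at bearing 90° from T; a 52° counterclockwise sweep puts V at bearing 142°, so V = T + 8.8·(cos 142°, sin 142°) = (-62.9, -3.38). The tangent condition forces TV to be normal to VA, so VA runs along (−sin 142°, cos 142°); with |VA| = 37.5, A = (-86.0, -32.9). Then |FA| = |A − F| = 44.6.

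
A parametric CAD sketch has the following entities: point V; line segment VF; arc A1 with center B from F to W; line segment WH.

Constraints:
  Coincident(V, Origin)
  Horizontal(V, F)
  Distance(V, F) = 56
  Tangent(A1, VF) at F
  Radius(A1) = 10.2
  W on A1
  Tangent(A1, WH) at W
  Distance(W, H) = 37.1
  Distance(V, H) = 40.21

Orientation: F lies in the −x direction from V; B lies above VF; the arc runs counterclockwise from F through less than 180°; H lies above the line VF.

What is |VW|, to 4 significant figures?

48.33

V is at the origin; VF is horizontal with |VF| = 56.0 and F on the −x side, so F = (-56.00, 0.000). The tangent condition forces BF to be normal to VF, so B = F + (0, 10.2) = (-56.00, 10.20). Since BW ⟂ WH (tangency), |BH| = √(10.2² + 37.1²) = 38.48 regardless of where W sits on A1. So H lies on both circle(V, 40.21) and circle(B, 38.48); the above-VF intersection is H = (-24.31, 32.03). W is the foot of the tangent from H: W = (-48.19, 3.634).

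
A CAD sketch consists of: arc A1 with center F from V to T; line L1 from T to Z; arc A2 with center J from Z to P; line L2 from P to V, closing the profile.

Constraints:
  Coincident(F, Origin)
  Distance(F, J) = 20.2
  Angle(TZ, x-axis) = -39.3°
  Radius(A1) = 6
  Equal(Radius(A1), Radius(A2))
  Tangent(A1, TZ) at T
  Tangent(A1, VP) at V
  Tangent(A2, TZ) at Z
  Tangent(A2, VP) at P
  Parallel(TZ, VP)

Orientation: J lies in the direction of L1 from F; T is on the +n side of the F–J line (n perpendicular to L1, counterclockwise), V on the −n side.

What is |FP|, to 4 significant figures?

21.07

The slot axis is L1's direction at -39.3°, so u = (cos -39.3°, sin -39.3°) = (0.7738, -0.6334) and n = (−sin -39.3°, cos -39.3°) = (0.6334, 0.7738). F is at the origin and J lies 20.2 along u from F, so J = 20.2·u = (15.63, -12.79). Tangency of A1 to both parallel lines with radius 6.0 puts T and V at F ± 6.0·n: T = (3.800, 4.643), V = (-3.800, -4.643). Equal radii place Z and P the same way about J: Z = J + 6.0·n = (19.43, -8.151), P = J − 6.0·n = (11.83, -17.44). Then |FP| = |P − F| = 21.07.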